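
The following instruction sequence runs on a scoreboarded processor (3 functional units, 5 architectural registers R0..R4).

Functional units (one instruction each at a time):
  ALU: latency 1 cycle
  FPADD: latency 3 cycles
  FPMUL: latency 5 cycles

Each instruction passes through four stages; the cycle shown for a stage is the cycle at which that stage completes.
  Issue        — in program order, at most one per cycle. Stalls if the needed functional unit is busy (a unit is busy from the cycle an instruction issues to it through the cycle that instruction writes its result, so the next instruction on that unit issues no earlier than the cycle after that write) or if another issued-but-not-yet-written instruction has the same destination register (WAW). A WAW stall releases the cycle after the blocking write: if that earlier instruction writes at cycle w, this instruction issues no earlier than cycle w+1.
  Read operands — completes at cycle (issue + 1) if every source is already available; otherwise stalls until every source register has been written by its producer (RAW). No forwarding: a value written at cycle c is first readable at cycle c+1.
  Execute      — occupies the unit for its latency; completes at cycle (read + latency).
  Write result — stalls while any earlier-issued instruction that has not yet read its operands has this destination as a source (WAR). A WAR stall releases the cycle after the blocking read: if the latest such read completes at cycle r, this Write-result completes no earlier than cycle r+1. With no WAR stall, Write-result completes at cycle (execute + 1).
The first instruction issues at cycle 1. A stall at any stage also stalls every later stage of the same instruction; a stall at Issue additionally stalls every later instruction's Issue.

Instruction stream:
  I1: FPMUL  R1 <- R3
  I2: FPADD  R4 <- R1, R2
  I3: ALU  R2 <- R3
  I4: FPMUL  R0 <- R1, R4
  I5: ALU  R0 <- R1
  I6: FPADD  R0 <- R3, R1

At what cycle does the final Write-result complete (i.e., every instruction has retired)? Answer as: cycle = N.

[1] I1→FPMUL
[2] I1 RO · I2→FPADD
[3] I3→ALU
[4] I3 RO
[5] I3 EX
[7] I1 EX
[8] I1 WR R1
[9] I2 RO · I4→FPMUL
[10] I3 WR R2
[12] I2 EX
[13] I2 WR R4
[14] I4 RO
[19] I4 EX
[20] I4 WR R0
[21] I5→ALU
[22] I5 RO
[23] I5 EX
[24] I5 WR R0
[25] I6→FPADD
[26] I6 RO
[29] I6 EX
[30] I6 WR R0

cycle = 30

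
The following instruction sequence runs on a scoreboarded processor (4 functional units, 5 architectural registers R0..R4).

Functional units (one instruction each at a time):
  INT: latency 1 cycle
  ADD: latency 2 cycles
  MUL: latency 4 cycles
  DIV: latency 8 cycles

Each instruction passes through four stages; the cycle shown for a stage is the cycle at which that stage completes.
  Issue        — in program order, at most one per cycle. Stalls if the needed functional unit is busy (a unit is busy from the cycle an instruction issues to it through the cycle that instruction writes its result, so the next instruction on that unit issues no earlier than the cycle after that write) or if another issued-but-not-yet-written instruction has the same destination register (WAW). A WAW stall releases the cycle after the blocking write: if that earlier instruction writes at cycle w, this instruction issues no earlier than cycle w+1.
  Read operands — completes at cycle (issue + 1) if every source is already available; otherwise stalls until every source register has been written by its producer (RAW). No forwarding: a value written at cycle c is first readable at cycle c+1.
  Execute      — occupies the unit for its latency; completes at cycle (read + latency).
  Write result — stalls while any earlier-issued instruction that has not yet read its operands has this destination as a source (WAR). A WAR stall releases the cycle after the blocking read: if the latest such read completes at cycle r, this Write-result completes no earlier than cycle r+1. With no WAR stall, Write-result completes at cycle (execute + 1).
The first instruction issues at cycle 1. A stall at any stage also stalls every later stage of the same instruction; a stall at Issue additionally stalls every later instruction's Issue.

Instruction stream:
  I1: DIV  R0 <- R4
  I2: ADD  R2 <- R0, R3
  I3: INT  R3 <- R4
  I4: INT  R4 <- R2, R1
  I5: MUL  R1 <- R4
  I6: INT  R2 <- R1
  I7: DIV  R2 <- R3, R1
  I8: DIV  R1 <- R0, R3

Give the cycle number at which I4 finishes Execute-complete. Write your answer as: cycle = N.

cycle = 17

[I1] 1/2/10/11
[I2] 2/12/14/15  (RAW R0: wait I1 write@11)
[I3] 3/4/5/13  (WAR R3: wait I2 read@12)
[I4] 14/16/17/18  (struct: INT busy until I3 writes@13; RAW R2: wait I2 write@15)
[I5] 15/19/23/24  (RAW R4: wait I4 write@18)
[I6] 19/25/26/27  (struct: INT busy until I4 writes@18; RAW R1: wait I5 write@24)
[I7] 28/29/37/38  (WAW R2: wait I6 write@27)
[I8] 39/40/48/49  (struct: DIV busy until I7 writes@38)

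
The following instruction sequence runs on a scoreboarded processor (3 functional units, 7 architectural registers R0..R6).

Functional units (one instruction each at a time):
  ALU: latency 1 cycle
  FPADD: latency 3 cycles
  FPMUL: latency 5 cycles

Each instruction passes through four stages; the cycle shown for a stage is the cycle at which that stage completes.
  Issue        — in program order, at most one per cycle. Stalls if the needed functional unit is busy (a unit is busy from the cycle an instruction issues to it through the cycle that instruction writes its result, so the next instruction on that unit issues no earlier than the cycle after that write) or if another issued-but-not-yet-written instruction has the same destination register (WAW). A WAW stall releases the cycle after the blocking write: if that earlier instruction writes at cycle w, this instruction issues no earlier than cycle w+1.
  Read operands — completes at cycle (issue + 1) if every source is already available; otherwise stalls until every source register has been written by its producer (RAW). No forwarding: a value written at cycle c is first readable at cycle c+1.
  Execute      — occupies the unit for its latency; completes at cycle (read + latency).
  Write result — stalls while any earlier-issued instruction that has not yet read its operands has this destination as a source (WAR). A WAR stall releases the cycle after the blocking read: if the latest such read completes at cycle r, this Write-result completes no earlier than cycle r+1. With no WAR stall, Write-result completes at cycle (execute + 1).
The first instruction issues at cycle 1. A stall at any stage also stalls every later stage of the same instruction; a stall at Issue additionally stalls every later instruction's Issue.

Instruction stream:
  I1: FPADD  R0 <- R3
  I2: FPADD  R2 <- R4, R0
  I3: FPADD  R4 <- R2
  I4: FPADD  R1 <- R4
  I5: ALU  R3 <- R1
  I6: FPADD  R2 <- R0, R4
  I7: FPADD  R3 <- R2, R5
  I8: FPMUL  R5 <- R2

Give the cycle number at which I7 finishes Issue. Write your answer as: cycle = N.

[1] I1→FPADD
[2] I1 RO
[5] I1 EX
[6] I1 WR R0
[7] I2→FPADD
[8] I2 RO
[11] I2 EX
[12] I2 WR R2
[13] I3→FPADD
[14] I3 RO
[17] I3 EX
[18] I3 WR R4
[19] I4→FPADD
[20] I4 RO · I5→ALU
[23] I4 EX
[24] I4 WR R1
[25] I5 RO · I6→FPADD
[26] I5 EX · I6 RO
[27] I5 WR R3
[29] I6 EX
[30] I6 WR R2
[31] I7→FPADD
[32] I7 RO · I8→FPMUL
[33] I8 RO
[35] I7 EX
[36] I7 WR R3
[38] I8 EX
[39] I8 WR R5

cycle = 31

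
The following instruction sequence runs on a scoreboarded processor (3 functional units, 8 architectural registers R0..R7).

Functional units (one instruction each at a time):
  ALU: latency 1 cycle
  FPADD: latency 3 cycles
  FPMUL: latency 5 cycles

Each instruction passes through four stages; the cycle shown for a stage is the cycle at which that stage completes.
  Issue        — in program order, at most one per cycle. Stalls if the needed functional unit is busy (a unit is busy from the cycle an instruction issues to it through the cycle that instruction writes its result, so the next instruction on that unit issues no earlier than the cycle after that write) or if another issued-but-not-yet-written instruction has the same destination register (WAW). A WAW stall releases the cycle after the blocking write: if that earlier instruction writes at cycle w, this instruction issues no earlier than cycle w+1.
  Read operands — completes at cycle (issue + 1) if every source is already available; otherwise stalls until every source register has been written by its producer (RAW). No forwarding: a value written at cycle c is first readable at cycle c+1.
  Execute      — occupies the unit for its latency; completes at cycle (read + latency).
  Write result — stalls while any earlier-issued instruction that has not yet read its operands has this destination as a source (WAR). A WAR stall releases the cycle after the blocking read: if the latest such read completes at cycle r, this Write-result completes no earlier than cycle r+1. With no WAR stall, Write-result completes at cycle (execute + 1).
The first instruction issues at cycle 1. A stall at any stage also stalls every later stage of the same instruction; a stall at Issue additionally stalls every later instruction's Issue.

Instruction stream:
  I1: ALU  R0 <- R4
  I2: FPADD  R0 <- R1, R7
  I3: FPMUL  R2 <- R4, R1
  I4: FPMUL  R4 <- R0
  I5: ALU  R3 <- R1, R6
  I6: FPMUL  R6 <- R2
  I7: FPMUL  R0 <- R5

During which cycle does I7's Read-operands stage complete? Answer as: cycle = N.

cycle = 31

  I1 | 1 | 2 | 3 | 4
  I2 | 5 | 6 | 9 | 10   WAW R0: wait I1 write@4
  I3 | 6 | 7 | 12 | 13
  I4 | 14 | 15 | 20 | 21   struct: FPMUL busy until I3 writes@13
  I5 | 15 | 16 | 17 | 18
  I6 | 22 | 23 | 28 | 29   struct: FPMUL busy until I4 writes@21
  I7 | 30 | 31 | 36 | 37   struct: FPMUL busy until I6 writes@29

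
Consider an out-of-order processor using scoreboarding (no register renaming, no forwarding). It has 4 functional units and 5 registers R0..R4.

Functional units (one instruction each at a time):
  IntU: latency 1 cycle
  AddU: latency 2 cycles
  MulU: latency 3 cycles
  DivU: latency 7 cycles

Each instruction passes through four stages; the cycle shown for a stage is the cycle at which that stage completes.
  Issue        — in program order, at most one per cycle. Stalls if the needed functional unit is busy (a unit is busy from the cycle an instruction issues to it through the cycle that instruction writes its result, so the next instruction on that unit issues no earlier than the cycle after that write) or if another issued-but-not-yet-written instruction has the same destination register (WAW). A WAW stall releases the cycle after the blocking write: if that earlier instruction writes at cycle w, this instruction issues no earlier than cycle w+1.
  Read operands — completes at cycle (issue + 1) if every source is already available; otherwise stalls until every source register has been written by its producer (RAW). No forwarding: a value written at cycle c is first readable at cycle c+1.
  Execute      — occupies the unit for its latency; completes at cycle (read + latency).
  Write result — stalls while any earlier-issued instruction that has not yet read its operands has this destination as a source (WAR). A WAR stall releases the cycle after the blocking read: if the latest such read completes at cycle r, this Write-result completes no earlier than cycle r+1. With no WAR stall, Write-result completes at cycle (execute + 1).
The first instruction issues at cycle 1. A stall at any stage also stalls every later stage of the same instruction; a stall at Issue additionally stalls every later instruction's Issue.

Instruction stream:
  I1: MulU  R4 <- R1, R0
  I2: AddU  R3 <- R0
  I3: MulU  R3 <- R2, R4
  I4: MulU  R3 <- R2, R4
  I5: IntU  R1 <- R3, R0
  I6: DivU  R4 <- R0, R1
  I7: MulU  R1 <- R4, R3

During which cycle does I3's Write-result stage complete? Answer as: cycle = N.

cycle = 12

[I1] 1/2/5/6
[I2] 2/3/5/6
[I3] 7/8/11/12  (WAW R3: wait I2 write@6)
[I4] 13/14/17/18  (struct: MulU busy until I3 writes@12)
[I5] 14/19/20/21  (RAW R3: wait I4 write@18)
[I6] 15/22/29/30  (RAW R1: wait I5 write@21)
[I7] 22/31/34/35  (WAW R1: wait I5 write@21; RAW R4: wait I6 write@30)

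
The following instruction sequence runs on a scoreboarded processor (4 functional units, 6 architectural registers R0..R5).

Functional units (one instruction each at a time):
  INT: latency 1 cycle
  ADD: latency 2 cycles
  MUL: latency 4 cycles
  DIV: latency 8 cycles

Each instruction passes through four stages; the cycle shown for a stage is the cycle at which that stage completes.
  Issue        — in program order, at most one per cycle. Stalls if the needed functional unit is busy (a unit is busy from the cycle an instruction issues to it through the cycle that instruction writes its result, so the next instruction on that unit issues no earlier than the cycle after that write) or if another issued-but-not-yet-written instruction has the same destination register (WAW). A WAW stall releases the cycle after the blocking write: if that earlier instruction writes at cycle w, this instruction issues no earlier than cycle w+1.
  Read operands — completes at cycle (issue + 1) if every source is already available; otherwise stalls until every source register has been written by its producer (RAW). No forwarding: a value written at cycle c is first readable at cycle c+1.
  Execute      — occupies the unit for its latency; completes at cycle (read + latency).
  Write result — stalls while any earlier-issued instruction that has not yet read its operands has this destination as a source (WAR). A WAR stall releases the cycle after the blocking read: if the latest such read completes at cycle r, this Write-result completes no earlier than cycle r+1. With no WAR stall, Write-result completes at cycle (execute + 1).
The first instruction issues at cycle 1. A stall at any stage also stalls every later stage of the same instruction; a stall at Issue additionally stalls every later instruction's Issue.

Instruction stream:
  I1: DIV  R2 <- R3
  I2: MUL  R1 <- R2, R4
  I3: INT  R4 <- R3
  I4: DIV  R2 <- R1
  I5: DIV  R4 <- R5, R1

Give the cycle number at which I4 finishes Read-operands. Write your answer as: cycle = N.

cycle 1: I1 issues→DIV
cycle 2: I1 reads | I2 issues→MUL
cycle 3: I3 issues→INT
cycle 4: I3 reads
cycle 5: I3 exec-done
cycle 10: I1 exec-done
cycle 11: I1 writes R2
cycle 12: I2 reads | I4 issues→DIV
cycle 13: I3 writes R4
cycle 16: I2 exec-done
cycle 17: I2 writes R1
cycle 18: I4 reads
cycle 26: I4 exec-done
cycle 27: I4 writes R2
cycle 28: I5 issues→DIV
cycle 29: I5 reads
cycle 37: I5 exec-done
cycle 38: I5 writes R4

cycle = 18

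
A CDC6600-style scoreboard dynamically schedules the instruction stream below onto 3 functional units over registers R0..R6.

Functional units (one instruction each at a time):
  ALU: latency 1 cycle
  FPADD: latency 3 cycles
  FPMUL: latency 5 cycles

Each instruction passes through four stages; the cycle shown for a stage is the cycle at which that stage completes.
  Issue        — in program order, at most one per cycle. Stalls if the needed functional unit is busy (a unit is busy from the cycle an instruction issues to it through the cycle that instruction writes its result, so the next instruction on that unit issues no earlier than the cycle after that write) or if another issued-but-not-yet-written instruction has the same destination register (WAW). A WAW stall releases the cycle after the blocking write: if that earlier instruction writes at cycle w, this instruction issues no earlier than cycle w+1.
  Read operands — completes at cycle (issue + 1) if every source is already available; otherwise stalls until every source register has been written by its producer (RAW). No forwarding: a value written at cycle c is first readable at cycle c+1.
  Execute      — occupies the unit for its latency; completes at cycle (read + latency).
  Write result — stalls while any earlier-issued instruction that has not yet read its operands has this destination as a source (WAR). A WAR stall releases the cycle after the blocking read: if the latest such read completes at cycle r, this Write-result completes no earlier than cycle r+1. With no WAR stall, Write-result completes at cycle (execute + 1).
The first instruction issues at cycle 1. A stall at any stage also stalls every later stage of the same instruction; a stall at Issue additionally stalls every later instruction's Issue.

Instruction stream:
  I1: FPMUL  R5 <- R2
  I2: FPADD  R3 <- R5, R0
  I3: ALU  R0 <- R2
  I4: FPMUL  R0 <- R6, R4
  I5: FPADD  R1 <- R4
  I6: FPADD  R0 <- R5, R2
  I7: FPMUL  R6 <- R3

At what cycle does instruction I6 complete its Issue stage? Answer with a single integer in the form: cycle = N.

c1: I1 dispatched to FPMUL
c2: I1 operands ready; I2 dispatched to FPADD
c3: I3 dispatched to ALU
c4: I3 operands ready
c5: I3 complete
c7: I1 complete
c8: R5←I1
c9: I2 operands ready
c10: R0←I3
c11: I4 dispatched to FPMUL
c12: I2 complete; I4 operands ready
c13: R3←I2
c14: I5 dispatched to FPADD
c15: I5 operands ready
c17: I4 complete
c18: R0←I4; I5 complete
c19: R1←I5
c20: I6 dispatched to FPADD
c21: I6 operands ready; I7 dispatched to FPMUL
c22: I7 operands ready
c24: I6 complete
c25: R0←I6
c27: I7 complete
c28: R6←I7

cycle = 20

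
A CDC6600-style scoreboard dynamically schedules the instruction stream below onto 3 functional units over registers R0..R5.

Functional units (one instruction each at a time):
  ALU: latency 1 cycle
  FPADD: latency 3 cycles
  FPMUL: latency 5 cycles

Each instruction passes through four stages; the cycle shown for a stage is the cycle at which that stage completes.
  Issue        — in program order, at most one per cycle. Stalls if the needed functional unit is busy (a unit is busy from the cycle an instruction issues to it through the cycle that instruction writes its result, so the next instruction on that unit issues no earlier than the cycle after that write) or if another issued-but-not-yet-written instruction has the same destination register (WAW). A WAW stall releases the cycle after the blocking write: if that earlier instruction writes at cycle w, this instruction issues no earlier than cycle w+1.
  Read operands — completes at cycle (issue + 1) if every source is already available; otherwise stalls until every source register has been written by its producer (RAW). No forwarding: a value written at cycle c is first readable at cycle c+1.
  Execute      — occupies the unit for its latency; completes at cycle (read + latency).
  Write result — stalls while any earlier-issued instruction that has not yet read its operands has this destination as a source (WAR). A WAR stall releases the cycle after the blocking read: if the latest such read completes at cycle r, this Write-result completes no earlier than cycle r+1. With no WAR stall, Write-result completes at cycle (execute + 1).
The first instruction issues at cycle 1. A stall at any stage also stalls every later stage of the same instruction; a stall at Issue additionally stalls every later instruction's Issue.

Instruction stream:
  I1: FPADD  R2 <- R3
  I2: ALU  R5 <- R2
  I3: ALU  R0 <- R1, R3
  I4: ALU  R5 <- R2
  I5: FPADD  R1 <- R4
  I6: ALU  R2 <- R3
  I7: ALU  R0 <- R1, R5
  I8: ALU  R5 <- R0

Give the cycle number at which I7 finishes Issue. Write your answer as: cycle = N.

cycle = 22

  I1 | 1 | 2 | 5 | 6
  I2 | 2 | 7 | 8 | 9   RAW R2: wait I1 write@6
  I3 | 10 | 11 | 12 | 13   struct: ALU busy until I2 writes@9
  I4 | 14 | 15 | 16 | 17   struct: ALU busy until I3 writes@13
  I5 | 15 | 16 | 19 | 20
  I6 | 18 | 19 | 20 | 21   struct: ALU busy until I4 writes@17
  I7 | 22 | 23 | 24 | 25   struct: ALU busy until I6 writes@21
  I8 | 26 | 27 | 28 | 29   struct: ALU busy until I7 writes@25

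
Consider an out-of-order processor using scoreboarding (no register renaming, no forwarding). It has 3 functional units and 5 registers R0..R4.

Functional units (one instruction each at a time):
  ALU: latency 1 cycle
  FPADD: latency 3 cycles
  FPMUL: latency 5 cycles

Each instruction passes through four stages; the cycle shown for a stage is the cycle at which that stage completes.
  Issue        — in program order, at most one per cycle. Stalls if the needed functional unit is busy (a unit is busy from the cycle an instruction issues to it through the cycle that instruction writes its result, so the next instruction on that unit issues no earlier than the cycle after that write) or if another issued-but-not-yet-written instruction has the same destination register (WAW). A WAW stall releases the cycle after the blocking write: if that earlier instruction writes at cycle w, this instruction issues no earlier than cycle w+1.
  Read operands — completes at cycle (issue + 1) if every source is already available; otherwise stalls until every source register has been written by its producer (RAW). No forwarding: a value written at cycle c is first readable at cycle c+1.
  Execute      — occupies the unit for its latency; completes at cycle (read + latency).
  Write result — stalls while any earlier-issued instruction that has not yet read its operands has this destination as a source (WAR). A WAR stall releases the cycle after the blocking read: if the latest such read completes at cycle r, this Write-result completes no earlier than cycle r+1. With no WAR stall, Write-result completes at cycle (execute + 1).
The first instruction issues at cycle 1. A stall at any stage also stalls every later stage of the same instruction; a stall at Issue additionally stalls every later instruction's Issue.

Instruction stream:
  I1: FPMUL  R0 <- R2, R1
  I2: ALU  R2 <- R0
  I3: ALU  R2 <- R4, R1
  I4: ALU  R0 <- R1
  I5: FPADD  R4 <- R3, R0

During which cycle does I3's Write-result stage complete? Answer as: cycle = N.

cycle = 15

cycle 1: I1 issues→FPMUL
cycle 2: I1 reads; I2 issues→ALU
cycle 7: I1 exec-done
cycle 8: I1 writes R0
cycle 9: I2 reads
cycle 10: I2 exec-done
cycle 11: I2 writes R2
cycle 12: I3 issues→ALU
cycle 13: I3 reads
cycle 14: I3 exec-done
cycle 15: I3 writes R2
cycle 16: I4 issues→ALU
cycle 17: I4 reads; I5 issues→FPADD
cycle 18: I4 exec-done
cycle 19: I4 writes R0
cycle 20: I5 reads
cycle 23: I5 exec-done
cycle 24: I5 writes R4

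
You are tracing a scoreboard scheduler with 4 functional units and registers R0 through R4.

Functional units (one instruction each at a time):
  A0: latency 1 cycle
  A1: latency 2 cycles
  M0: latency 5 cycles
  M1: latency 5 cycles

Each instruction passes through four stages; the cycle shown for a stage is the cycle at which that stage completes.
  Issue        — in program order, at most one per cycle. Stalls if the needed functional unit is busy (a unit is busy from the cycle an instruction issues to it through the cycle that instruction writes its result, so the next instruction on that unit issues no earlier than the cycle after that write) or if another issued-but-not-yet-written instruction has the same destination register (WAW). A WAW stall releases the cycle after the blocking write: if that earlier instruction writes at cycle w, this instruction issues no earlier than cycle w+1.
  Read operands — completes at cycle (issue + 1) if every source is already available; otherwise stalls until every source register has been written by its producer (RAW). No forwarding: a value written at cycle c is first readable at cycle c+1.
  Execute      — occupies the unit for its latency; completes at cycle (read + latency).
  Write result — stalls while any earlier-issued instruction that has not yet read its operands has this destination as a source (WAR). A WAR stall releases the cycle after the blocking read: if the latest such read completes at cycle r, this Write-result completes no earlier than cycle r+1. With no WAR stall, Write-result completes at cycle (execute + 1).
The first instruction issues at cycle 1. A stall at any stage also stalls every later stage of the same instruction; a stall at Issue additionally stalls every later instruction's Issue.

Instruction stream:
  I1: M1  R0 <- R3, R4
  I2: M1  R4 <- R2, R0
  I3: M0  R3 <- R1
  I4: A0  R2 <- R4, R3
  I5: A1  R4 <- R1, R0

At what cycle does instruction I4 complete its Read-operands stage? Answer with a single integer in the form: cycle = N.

cycle = 18

c1: issue I1 (M1)
c2: I1 read-ops
c7: I1 finished on M1
c8: I1→R0
c9: issue I2 (M1)
c10: I2 read-ops, issue I3 (M0)
c11: I3 read-ops, issue I4 (A0)
c15: I2 finished on M1
c16: I2→R4, I3 finished on M0
c17: I3→R3, issue I5 (A1)
c18: I4 read-ops, I5 read-ops
c19: I4 finished on A0
c20: I4→R2, I5 finished on A1
c21: I5→R4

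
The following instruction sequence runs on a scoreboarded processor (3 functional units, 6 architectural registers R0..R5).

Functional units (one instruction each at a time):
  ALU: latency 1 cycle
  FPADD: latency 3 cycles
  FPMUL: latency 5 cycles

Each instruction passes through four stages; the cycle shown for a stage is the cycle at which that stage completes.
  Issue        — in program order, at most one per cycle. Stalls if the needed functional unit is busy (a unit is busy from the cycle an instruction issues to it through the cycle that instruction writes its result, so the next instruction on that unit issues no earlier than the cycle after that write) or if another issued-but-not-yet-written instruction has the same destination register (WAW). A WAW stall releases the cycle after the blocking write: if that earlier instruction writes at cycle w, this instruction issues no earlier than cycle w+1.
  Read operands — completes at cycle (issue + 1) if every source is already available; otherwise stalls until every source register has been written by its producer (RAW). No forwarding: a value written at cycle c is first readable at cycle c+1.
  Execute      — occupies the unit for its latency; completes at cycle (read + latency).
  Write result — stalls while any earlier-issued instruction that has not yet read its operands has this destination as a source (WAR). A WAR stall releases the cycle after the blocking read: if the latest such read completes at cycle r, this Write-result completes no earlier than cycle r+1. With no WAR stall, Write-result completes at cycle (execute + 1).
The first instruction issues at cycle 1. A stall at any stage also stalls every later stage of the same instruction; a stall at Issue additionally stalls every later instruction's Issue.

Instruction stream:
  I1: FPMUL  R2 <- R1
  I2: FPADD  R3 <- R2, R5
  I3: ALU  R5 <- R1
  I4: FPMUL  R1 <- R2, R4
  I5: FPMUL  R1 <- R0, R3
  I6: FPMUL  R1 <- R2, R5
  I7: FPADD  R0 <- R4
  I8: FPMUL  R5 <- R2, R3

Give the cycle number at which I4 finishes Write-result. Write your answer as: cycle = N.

[I1] 1/2/7/8
[I2] 2/9/12/13  (RAW R2: wait I1 write@8)
[I3] 3/4/5/10  (WAR R5: wait I2 read@9)
[I4] 9/10/15/16  (struct: FPMUL busy until I1 writes@8)
[I5] 17/18/23/24  (struct: FPMUL busy until I4 writes@16)
[I6] 25/26/31/32  (struct: FPMUL busy until I5 writes@24)
[I7] 26/27/30/31
[I8] 33/34/39/40  (struct: FPMUL busy until I6 writes@32)

cycle = 16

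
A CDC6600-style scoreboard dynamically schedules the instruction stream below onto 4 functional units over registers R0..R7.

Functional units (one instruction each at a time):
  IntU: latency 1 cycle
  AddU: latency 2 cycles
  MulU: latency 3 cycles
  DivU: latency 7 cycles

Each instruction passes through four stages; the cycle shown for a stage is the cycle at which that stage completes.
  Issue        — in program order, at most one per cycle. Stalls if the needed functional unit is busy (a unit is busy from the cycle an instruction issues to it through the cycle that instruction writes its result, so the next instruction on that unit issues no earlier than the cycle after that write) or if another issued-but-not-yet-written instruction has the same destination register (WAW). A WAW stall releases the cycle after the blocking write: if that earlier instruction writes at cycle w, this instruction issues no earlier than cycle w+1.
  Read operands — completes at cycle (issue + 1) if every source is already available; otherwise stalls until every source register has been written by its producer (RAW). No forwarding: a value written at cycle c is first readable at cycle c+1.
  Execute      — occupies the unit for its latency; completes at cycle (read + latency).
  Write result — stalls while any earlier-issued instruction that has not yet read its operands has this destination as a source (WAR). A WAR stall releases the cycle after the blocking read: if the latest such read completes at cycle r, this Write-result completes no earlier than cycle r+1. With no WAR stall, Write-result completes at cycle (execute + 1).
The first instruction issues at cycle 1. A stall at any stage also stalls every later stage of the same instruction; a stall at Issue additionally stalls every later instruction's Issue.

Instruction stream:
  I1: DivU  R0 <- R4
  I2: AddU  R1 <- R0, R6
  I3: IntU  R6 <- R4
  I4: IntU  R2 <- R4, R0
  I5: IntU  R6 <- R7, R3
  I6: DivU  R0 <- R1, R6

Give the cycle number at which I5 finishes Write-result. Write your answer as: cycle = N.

[I1] 1/2/9/10
[I2] 2/11/13/14  (RAW R0: wait I1 write@10)
[I3] 3/4/5/12  (WAR R6: wait I2 read@11)
[I4] 13/14/15/16  (struct: IntU busy until I3 writes@12)
[I5] 17/18/19/20  (struct: IntU busy until I4 writes@16)
[I6] 18/21/28/29  (RAW R6: wait I5 write@20)

cycle = 20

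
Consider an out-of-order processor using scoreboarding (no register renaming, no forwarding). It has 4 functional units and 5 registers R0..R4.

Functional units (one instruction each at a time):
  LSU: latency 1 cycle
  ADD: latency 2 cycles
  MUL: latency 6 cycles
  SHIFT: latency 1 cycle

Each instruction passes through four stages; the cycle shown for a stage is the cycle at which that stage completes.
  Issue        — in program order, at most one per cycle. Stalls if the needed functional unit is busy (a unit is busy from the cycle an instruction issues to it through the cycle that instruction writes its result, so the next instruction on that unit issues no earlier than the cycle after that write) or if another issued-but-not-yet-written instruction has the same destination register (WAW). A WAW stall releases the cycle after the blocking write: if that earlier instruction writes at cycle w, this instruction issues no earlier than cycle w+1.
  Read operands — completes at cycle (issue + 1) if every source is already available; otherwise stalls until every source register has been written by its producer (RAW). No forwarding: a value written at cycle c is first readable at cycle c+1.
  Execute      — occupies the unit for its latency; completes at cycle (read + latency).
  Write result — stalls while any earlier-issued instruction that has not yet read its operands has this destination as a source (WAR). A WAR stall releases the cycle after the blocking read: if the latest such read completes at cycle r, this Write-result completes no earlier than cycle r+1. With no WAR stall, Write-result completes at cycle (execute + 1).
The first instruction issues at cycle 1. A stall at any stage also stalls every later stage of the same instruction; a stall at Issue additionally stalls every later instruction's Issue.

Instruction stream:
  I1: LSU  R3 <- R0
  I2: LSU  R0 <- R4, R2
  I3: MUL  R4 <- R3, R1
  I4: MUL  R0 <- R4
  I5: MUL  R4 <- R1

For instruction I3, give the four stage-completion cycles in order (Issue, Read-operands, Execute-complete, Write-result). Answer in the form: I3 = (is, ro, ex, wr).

I1: IS=1 RO=2 EX=3 WR=4
I2: IS=5 RO=6 EX=7 WR=8  [struct: LSU busy until I1 writes@4]
I3: IS=6 RO=7 EX=13 WR=14
I4: IS=15 RO=16 EX=22 WR=23  [struct: MUL busy until I3 writes@14]
I5: IS=24 RO=25 EX=31 WR=32  [struct: MUL busy until I4 writes@23]

I3 = (6, 7, 13, 14)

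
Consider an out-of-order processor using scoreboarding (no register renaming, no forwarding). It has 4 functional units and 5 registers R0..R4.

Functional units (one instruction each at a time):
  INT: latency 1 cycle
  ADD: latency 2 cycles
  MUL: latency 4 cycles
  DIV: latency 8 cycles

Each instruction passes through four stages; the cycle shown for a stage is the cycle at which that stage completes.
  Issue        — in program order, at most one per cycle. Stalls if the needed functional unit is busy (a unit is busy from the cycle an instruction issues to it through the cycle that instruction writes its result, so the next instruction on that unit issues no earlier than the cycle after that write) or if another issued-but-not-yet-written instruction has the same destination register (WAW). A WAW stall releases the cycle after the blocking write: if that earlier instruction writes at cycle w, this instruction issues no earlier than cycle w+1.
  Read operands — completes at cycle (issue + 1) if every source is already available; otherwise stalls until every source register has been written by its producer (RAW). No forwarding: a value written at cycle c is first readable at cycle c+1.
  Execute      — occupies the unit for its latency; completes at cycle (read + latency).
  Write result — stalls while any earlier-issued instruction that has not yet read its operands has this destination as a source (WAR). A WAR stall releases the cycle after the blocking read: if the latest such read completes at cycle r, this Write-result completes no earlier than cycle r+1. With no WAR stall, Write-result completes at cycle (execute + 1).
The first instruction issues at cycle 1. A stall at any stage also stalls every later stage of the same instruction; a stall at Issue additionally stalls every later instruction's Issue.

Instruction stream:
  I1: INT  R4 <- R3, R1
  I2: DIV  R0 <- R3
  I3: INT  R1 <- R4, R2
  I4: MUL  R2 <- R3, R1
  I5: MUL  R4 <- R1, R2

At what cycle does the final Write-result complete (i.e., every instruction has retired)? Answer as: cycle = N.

cycle = 21

I1 -> (1, 2, 3, 4)
I2 -> (2, 3, 11, 12)
I3 -> (5, 6, 7, 8)  // struct: INT busy until I1 writes@4
I4 -> (6, 9, 13, 14)  // RAW R1: wait I3 write@8
I5 -> (15, 16, 20, 21)  // struct: MUL busy until I4 writes@14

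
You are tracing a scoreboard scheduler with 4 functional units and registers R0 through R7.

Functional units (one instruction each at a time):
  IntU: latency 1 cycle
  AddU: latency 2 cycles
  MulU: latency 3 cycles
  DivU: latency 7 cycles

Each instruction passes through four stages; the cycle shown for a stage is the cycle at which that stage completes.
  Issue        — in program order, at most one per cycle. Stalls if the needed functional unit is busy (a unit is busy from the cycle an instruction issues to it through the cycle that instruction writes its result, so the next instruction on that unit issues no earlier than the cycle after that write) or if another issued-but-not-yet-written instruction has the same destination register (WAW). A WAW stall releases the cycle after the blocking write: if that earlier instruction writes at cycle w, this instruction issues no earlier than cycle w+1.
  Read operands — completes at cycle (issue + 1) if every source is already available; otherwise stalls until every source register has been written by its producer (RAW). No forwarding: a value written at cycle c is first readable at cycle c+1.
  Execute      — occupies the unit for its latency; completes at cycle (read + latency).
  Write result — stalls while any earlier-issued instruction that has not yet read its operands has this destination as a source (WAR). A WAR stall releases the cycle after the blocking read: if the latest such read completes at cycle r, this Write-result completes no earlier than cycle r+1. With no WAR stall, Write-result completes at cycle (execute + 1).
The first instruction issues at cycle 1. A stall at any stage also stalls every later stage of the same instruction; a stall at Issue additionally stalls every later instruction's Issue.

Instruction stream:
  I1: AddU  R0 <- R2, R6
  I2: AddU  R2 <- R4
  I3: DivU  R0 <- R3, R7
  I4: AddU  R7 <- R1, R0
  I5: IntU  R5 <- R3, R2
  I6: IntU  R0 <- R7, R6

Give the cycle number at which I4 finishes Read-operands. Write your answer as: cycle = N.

I1  is:1  ro:2  ex:4  wr:5
I2  is:6  ro:7  ex:9  wr:10  — struct: AddU busy until I1 writes@5
I3  is:7  ro:8  ex:15  wr:16
I4  is:11  ro:17  ex:19  wr:20  — struct: AddU busy until I2 writes@10, RAW R0: wait I3 write@16
I5  is:12  ro:13  ex:14  wr:15
I6  is:17  ro:21  ex:22  wr:23  — WAW R0: wait I3 write@16, RAW R7: wait I4 write@20

cycle = 17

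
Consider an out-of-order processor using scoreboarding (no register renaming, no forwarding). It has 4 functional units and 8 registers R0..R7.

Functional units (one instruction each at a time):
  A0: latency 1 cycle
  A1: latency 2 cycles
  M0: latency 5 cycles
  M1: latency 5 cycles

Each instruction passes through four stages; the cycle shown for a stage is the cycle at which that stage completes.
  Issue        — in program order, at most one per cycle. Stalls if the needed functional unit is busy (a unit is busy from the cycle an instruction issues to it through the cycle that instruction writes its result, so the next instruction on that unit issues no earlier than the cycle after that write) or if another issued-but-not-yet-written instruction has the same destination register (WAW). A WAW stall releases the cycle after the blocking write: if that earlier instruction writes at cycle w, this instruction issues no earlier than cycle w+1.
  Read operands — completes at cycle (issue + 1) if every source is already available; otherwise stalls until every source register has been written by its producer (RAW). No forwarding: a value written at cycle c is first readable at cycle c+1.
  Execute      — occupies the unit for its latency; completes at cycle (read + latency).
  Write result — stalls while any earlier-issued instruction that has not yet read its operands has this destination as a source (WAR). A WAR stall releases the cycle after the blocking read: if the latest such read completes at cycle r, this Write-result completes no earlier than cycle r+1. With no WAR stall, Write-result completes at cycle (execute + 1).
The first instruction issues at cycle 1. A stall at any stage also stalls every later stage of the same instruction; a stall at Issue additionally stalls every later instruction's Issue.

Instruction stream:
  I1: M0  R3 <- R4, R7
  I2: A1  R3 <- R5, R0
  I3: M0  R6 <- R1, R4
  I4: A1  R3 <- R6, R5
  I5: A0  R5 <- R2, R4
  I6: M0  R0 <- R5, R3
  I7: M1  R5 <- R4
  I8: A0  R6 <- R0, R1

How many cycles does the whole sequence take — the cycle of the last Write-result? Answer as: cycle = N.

cycle 1: issue I1 (M0)
cycle 2: I1 read-ops
cycle 7: I1 finished on M0
cycle 8: I1→R3
cycle 9: issue I2 (A1)
cycle 10: I2 read-ops · issue I3 (M0)
cycle 11: I3 read-ops
cycle 12: I2 finished on A1
cycle 13: I2→R3
cycle 14: issue I4 (A1)
cycle 15: issue I5 (A0)
cycle 16: I3 finished on M0 · I5 read-ops
cycle 17: I3→R6 · I5 finished on A0
cycle 18: I4 read-ops · issue I6 (M0)
cycle 19: I5→R5
cycle 20: I4 finished on A1 · issue I7 (M1)
cycle 21: I4→R3 · I7 read-ops · issue I8 (A0)
cycle 22: I6 read-ops
cycle 26: I7 finished on M1
cycle 27: I6 finished on M0 · I7→R5
cycle 28: I6→R0
cycle 29: I8 read-ops
cycle 30: I8 finished on A0
cycle 31: I8→R6

cycle = 31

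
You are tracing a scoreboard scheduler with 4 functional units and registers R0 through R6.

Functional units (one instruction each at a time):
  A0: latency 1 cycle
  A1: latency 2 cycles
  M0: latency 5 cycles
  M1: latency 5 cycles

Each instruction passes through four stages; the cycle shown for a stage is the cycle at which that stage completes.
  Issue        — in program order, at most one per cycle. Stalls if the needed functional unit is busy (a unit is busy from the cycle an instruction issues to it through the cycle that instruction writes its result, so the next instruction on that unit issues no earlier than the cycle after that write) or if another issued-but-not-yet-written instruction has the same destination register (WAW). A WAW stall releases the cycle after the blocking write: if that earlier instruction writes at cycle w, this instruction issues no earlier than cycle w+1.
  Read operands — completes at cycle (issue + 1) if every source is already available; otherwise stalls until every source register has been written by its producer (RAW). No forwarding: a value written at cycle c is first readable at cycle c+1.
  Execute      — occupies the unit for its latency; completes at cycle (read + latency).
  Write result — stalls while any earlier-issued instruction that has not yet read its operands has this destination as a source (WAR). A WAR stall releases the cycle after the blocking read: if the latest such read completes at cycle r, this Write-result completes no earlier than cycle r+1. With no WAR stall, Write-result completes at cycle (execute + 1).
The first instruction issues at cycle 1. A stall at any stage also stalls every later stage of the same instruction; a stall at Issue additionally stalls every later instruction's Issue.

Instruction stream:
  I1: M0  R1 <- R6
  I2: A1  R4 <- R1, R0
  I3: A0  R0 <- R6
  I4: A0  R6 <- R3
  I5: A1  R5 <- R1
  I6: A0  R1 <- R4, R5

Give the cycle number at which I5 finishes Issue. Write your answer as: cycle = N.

cycle = 13

  I1 | 1 | 2 | 7 | 8
  I2 | 2 | 9 | 11 | 12   RAW R1: wait I1 write@8
  I3 | 3 | 4 | 5 | 10   WAR R0: wait I2 read@9
  I4 | 11 | 12 | 13 | 14   struct: A0 busy until I3 writes@10
  I5 | 13 | 14 | 16 | 17   struct: A1 busy until I2 writes@12
  I6 | 15 | 18 | 19 | 20   struct: A0 busy until I4 writes@14 · RAW R5: wait I5 write@17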